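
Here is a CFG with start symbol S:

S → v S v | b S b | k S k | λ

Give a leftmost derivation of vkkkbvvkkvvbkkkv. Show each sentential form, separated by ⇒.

S ⇒ vSv ⇒ vkSkv ⇒ vkkSkkv ⇒ vkkkSkkkv ⇒ vkkkbSbkkkv ⇒ vkkkbvSvbkkkv ⇒ vkkkbvvSvvbkkkv ⇒ vkkkbvvkSkvvbkkkv ⇒ vkkkbvvkkvvbkkkv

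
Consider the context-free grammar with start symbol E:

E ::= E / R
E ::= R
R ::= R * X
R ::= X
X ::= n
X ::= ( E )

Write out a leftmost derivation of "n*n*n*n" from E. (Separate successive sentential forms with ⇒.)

E ⇒ R ⇒ R*X ⇒ R*X*X ⇒ R*X*X*X ⇒ X*X*X*X ⇒ n*X*X*X ⇒ n*n*X*X ⇒ n*n*n*X ⇒ n*n*n*n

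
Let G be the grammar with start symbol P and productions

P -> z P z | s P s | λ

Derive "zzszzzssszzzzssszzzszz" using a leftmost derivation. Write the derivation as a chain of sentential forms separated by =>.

P => zPz => zzPzz => zzsPszz => zzszPzszz => zzszzPzzszz => zzszzzPzzzszz => zzszzzsPszzzszz => zzszzzssPsszzzszz => zzszzzsssPssszzzszz => zzszzzssszPzssszzzszz => zzszzzssszzPzzssszzzszz => zzszzzssszzzzssszzzszz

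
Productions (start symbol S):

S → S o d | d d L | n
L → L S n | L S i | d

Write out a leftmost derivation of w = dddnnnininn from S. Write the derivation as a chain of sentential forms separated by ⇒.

S ⇒ ddL ⇒ ddLSn ⇒ ddLSiSn ⇒ ddLSiSiSn ⇒ ddLSnSiSiSn ⇒ dddSnSiSiSn ⇒ dddnnSiSiSn ⇒ dddnnniSiSn ⇒ dddnnniniSn ⇒ dddnnnininn

S ⇒ ddL   [S → d d L]
ddL ⇒ ddLSn   [L → L S n]
ddLSn ⇒ ddLSiSn   [L → L S i]
ddLSiSn ⇒ ddLSiSiSn   [L → L S i]
ddLSiSiSn ⇒ ddLSnSiSiSn   [L → L S n]
ddLSnSiSiSn ⇒ dddSnSiSiSn   [L → d]
dddSnSiSiSn ⇒ dddnnSiSiSn   [S → n]
dddnnSiSiSn ⇒ dddnnniSiSn   [S → n]
dddnnniSiSn ⇒ dddnnniniSn   [S → n]
dddnnniniSn ⇒ dddnnnininn   [S → n]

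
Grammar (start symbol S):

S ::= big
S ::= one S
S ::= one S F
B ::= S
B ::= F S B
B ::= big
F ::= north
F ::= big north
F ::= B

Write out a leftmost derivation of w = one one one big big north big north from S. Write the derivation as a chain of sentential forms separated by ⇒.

S ⇒ one S F ⇒ one one S F F ⇒ one one one S F F ⇒ one one one big F F ⇒ one one one big big north F ⇒ one one one big big north big north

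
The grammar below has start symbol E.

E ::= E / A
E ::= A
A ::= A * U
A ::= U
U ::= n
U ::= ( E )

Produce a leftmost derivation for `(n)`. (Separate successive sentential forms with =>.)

E=>A=>U=>(E)=>(A)=>(U)=>(n)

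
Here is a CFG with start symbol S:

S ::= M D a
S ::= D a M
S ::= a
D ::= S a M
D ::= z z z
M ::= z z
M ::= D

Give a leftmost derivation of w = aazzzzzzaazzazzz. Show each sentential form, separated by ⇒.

S ⇒ DaM   [S ::= D a M]
DaM ⇒ SaMaM   [D ::= S a M]
SaMaM ⇒ aaMaM   [S ::= a]
aaMaM ⇒ aaDaM   [M ::= D]
aaDaM ⇒ aaSaMaM   [D ::= S a M]
aaSaMaM ⇒ aaMDaaMaM   [S ::= M D a]
aaMDaaMaM ⇒ aaDDaaMaM   [M ::= D]
aaDDaaMaM ⇒ aazzzDaaMaM   [D ::= z z z]
aazzzDaaMaM ⇒ aazzzzzzaaMaM   [D ::= z z z]
aazzzzzzaaMaM ⇒ aazzzzzzaazzaM   [M ::= z z]
aazzzzzzaazzaM ⇒ aazzzzzzaazzaD   [M ::= D]
aazzzzzzaazzaD ⇒ aazzzzzzaazzazzz   [D ::= z z z]

S⇒DaM⇒SaMaM⇒aaMaM⇒aaDaM⇒aaSaMaM⇒aaMDaaMaM⇒aaDDaaMaM⇒aazzzDaaMaM⇒aazzzzzzaaMaM⇒aazzzzzzaazzaM⇒aazzzzzzaazzaD⇒aazzzzzzaazzazzz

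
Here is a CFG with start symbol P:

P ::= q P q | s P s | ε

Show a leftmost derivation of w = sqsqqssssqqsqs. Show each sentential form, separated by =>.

P => sPs   [P ::= s P s]
sPs => sqPqs   [P ::= q P q]
sqPqs => sqsPsqs   [P ::= s P s]
sqsPsqs => sqsqPqsqs   [P ::= q P q]
sqsqPqsqs => sqsqqPqqsqs   [P ::= q P q]
sqsqqPqqsqs => sqsqqsPsqqsqs   [P ::= s P s]
sqsqqsPsqqsqs => sqsqqssPssqqsqs   [P ::= s P s]
sqsqqssPssqqsqs => sqsqqssssqqsqs   [P ::= ε]

P => sPs => sqPqs => sqsPsqs => sqsqPqsqs => sqsqqPqqsqs => sqsqqsPsqqsqs => sqsqqssPssqqsqs => sqsqqssssqqsqs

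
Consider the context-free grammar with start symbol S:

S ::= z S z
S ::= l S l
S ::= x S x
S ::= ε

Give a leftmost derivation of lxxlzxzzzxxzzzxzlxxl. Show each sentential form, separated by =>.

S => lSl => lxSxl => lxxSxxl => lxxlSlxxl => lxxlzSzlxxl => lxxlzxSxzlxxl => lxxlzxzSzxzlxxl => lxxlzxzzSzzxzlxxl => lxxlzxzzzSzzzxzlxxl => lxxlzxzzzxSxzzzxzlxxl => lxxlzxzzzxxzzzxzlxxl

S => lSl   [S ::= l S l]
lSl => lxSxl   [S ::= x S x]
lxSxl => lxxSxxl   [S ::= x S x]
lxxSxxl => lxxlSlxxl   [S ::= l S l]
lxxlSlxxl => lxxlzSzlxxl   [S ::= z S z]
lxxlzSzlxxl => lxxlzxSxzlxxl   [S ::= x S x]
lxxlzxSxzlxxl => lxxlzxzSzxzlxxl   [S ::= z S z]
lxxlzxzSzxzlxxl => lxxlzxzzSzzxzlxxl   [S ::= z S z]
lxxlzxzzSzzxzlxxl => lxxlzxzzzSzzzxzlxxl   [S ::= z S z]
lxxlzxzzzSzzzxzlxxl => lxxlzxzzzxSxzzzxzlxxl   [S ::= x S x]
lxxlzxzzzxSxzzzxzlxxl => lxxlzxzzzxxzzzxzlxxl   [S ::= ε]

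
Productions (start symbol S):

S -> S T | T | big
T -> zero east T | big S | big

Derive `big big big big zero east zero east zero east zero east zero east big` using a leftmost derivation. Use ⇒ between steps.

S ⇒ S T ⇒ T T ⇒ big S T ⇒ big T T ⇒ big big S T ⇒ big big big T ⇒ big big big big S ⇒ big big big big T ⇒ big big big big zero east T ⇒ big big big big zero east zero east T ⇒ big big big big zero east zero east zero east T ⇒ big big big big zero east zero east zero east zero east T ⇒ big big big big zero east zero east zero east zero east zero east T ⇒ big big big big zero east zero east zero east zero east zero east big

S ⇒ S T   [S -> S T]
S T ⇒ T T   [S -> T]
T T ⇒ big S T   [T -> big S]
big S T ⇒ big T T   [S -> T]
big T T ⇒ big big S T   [T -> big S]
big big S T ⇒ big big big T   [S -> big]
big big big T ⇒ big big big big S   [T -> big S]
big big big big S ⇒ big big big big T   [S -> T]
big big big big T ⇒ big big big big zero east T   [T -> zero east T]
big big big big zero east T ⇒ big big big big zero east zero east T   [T -> zero east T]
big big big big zero east zero east T ⇒ big big big big zero east zero east zero east T   [T -> zero east T]
big big big big zero east zero east zero east T ⇒ big big big big zero east zero east zero east zero east T   [T -> zero east T]
big big big big zero east zero east zero east zero east T ⇒ big big big big zero east zero east zero east zero east zero east T   [T -> zero east T]
big big big big zero east zero east zero east zero east zero east T ⇒ big big big big zero east zero east zero east zero east zero east big   [T -> big]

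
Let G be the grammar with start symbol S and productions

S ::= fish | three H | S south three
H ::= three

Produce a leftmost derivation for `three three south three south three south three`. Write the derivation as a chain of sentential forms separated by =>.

S => S south three => S south three south three => S south three south three south three => three H south three south three south three => three three south three south three south three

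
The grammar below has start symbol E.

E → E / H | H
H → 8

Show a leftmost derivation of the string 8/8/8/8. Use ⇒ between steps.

E ⇒ E/H   [E → E / H]
E/H ⇒ E/H/H   [E → E / H]
E/H/H ⇒ E/H/H/H   [E → E / H]
E/H/H/H ⇒ H/H/H/H   [E → H]
H/H/H/H ⇒ 8/H/H/H   [H → 8]
8/H/H/H ⇒ 8/8/H/H   [H → 8]
8/8/H/H ⇒ 8/8/8/H   [H → 8]
8/8/8/H ⇒ 8/8/8/8   [H → 8]

E ⇒ E/H ⇒ E/H/H ⇒ E/H/H/H ⇒ H/H/H/H ⇒ 8/H/H/H ⇒ 8/8/H/H ⇒ 8/8/8/H ⇒ 8/8/8/8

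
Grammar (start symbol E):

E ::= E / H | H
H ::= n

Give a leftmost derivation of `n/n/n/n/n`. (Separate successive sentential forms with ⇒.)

E ⇒ E/H ⇒ E/H/H ⇒ E/H/H/H ⇒ E/H/H/H/H ⇒ H/H/H/H/H ⇒ n/H/H/H/H ⇒ n/n/H/H/H ⇒ n/n/n/H/H ⇒ n/n/n/n/H ⇒ n/n/n/n/n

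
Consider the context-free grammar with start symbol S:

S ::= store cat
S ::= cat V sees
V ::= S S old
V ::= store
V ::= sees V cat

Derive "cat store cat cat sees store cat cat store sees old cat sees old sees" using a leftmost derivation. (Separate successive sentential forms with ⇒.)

S ⇒ cat V sees ⇒ cat S S old sees ⇒ cat store cat S old sees ⇒ cat store cat cat V sees old sees ⇒ cat store cat cat sees V cat sees old sees ⇒ cat store cat cat sees S S old cat sees old sees ⇒ cat store cat cat sees store cat S old cat sees old sees ⇒ cat store cat cat sees store cat cat V sees old cat sees old sees ⇒ cat store cat cat sees store cat cat store sees old cat sees old sees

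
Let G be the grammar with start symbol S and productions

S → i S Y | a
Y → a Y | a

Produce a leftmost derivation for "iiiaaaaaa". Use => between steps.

S=>iSY=>iiSYY=>iiiSYYY=>iiiaYYY=>iiiaaYYY=>iiiaaaYYY=>iiiaaaaYY=>iiiaaaaaY=>iiiaaaaaa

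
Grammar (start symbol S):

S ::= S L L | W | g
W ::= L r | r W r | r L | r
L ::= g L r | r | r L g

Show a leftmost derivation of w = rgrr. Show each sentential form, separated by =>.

S => W => rL => rgLr => rgrr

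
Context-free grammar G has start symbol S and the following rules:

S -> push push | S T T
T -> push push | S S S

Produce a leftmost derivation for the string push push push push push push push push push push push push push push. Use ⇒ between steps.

S ⇒ S T T ⇒ S T T T T ⇒ S T T T T T T ⇒ push push T T T T T T ⇒ push push push push T T T T T ⇒ push push push push push push T T T T ⇒ push push push push push push push push T T T ⇒ push push push push push push push push push push T T ⇒ push push push push push push push push push push push push T ⇒ push push push push push push push push push push push push push push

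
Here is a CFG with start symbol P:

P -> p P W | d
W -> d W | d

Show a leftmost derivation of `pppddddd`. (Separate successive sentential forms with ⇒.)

P ⇒ pPW   [P -> p P W]
pPW ⇒ ppPWW   [P -> p P W]
ppPWW ⇒ pppPWWW   [P -> p P W]
pppPWWW ⇒ pppdWWW   [P -> d]
pppdWWW ⇒ pppddWW   [W -> d]
pppddWW ⇒ pppdddW   [W -> d]
pppdddW ⇒ pppddddW   [W -> d W]
pppddddW ⇒ pppddddd   [W -> d]

P ⇒ pPW ⇒ ppPWW ⇒ pppPWWW ⇒ pppdWWW ⇒ pppddWW ⇒ pppdddW ⇒ pppddddW ⇒ pppddddd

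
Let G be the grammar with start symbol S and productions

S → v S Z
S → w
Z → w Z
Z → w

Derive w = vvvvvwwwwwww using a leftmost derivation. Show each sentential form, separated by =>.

S => vSZ   [S → v S Z]
vSZ => vvSZZ   [S → v S Z]
vvSZZ => vvvSZZZ   [S → v S Z]
vvvSZZZ => vvvvSZZZZ   [S → v S Z]
vvvvSZZZZ => vvvvvSZZZZZ   [S → v S Z]
vvvvvSZZZZZ => vvvvvwZZZZZ   [S → w]
vvvvvwZZZZZ => vvvvvwwZZZZZ   [Z → w Z]
vvvvvwwZZZZZ => vvvvvwwwZZZZ   [Z → w]
vvvvvwwwZZZZ => vvvvvwwwwZZZ   [Z → w]
vvvvvwwwwZZZ => vvvvvwwwwwZZ   [Z → w]
vvvvvwwwwwZZ => vvvvvwwwwwwZ   [Z → w]
vvvvvwwwwwwZ => vvvvvwwwwwww   [Z → w]

S => vSZ => vvSZZ => vvvSZZZ => vvvvSZZZZ => vvvvvSZZZZZ => vvvvvwZZZZZ => vvvvvwwZZZZZ => vvvvvwwwZZZZ => vvvvvwwwwZZZ => vvvvvwwwwwZZ => vvvvvwwwwwwZ => vvvvvwwwwwww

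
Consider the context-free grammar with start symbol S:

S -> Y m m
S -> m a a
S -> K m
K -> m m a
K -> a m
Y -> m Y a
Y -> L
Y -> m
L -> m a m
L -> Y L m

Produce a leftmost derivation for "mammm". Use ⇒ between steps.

S ⇒ Ymm   [S -> Y m m]
Ymm ⇒ Lmm   [Y -> L]
Lmm ⇒ mammm   [L -> m a m]

S ⇒ Ymm ⇒ Lmm ⇒ mammm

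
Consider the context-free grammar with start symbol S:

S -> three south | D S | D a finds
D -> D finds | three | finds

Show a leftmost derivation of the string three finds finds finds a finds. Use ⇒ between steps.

S ⇒ D S ⇒ three S ⇒ three D S ⇒ three D finds S ⇒ three finds finds S ⇒ three finds finds D a finds ⇒ three finds finds finds a finds

S ⇒ D S   [S -> D S]
D S ⇒ three S   [D -> three]
three S ⇒ three D S   [S -> D S]
three D S ⇒ three D finds S   [D -> D finds]
three D finds S ⇒ three finds finds S   [D -> finds]
three finds finds S ⇒ three finds finds D a finds   [S -> D a finds]
three finds finds D a finds ⇒ three finds finds finds a finds   [D -> finds]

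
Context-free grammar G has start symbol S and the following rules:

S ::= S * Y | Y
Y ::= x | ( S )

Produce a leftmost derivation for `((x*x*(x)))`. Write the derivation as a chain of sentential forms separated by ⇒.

S ⇒ Y   [S ::= Y]
Y ⇒ (S)   [Y ::= ( S )]
(S) ⇒ (Y)   [S ::= Y]
(Y) ⇒ ((S))   [Y ::= ( S )]
((S)) ⇒ ((S*Y))   [S ::= S * Y]
((S*Y)) ⇒ ((S*Y*Y))   [S ::= S * Y]
((S*Y*Y)) ⇒ ((Y*Y*Y))   [S ::= Y]
((Y*Y*Y)) ⇒ ((x*Y*Y))   [Y ::= x]
((x*Y*Y)) ⇒ ((x*x*Y))   [Y ::= x]
((x*x*Y)) ⇒ ((x*x*(S)))   [Y ::= ( S )]
((x*x*(S))) ⇒ ((x*x*(Y)))   [S ::= Y]
((x*x*(Y))) ⇒ ((x*x*(x)))   [Y ::= x]

S ⇒ Y ⇒ (S) ⇒ (Y) ⇒ ((S)) ⇒ ((S*Y)) ⇒ ((S*Y*Y)) ⇒ ((Y*Y*Y)) ⇒ ((x*Y*Y)) ⇒ ((x*x*Y)) ⇒ ((x*x*(S))) ⇒ ((x*x*(Y))) ⇒ ((x*x*(x)))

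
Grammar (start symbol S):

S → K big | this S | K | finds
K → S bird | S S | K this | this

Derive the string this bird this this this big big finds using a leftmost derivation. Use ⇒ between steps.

S ⇒ K   [S → K]
K ⇒ S S   [K → S S]
S S ⇒ K big S   [S → K big]
K big S ⇒ S S big S   [K → S S]
S S big S ⇒ K S big S   [S → K]
K S big S ⇒ S bird S big S   [K → S bird]
S bird S big S ⇒ K bird S big S   [S → K]
K bird S big S ⇒ this bird S big S   [K → this]
this bird S big S ⇒ this bird this S big S   [S → this S]
this bird this S big S ⇒ this bird this K big big S   [S → K big]
this bird this K big big S ⇒ this bird this K this big big S   [K → K this]
this bird this K this big big S ⇒ this bird this this this big big S   [K → this]
this bird this this this big big S ⇒ this bird this this this big big finds   [S → finds]

S ⇒ K ⇒ S S ⇒ K big S ⇒ S S big S ⇒ K S big S ⇒ S bird S big S ⇒ K bird S big S ⇒ this bird S big S ⇒ this bird this S big S ⇒ this bird this K big big S ⇒ this bird this K this big big S ⇒ this bird this this this big big S ⇒ this bird this this this big big finds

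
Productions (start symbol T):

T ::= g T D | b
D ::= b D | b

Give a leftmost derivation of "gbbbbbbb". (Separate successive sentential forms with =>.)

T => gTD   [T ::= g T D]
gTD => gbD   [T ::= b]
gbD => gbbD   [D ::= b D]
gbbD => gbbbD   [D ::= b D]
gbbbD => gbbbbD   [D ::= b D]
gbbbbD => gbbbbbD   [D ::= b D]
gbbbbbD => gbbbbbbD   [D ::= b D]
gbbbbbbD => gbbbbbbb   [D ::= b]

T => gTD => gbD => gbbD => gbbbD => gbbbbD => gbbbbbD => gbbbbbbD => gbbbbbbb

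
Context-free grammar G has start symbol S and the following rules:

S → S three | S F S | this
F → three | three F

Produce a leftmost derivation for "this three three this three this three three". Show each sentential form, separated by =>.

S => S three   [S → S three]
S three => S three three   [S → S three]
S three three => S F S three three   [S → S F S]
S F S three three => S F S F S three three   [S → S F S]
S F S F S three three => S three F S F S three three   [S → S three]
S three F S F S three three => this three F S F S three three   [S → this]
this three F S F S three three => this three three S F S three three   [F → three]
this three three S F S three three => this three three this F S three three   [S → this]
this three three this F S three three => this three three this three S three three   [F → three]
this three three this three S three three => this three three this three this three three   [S → this]

S => S three => S three three => S F S three three => S F S F S three three => S three F S F S three three => this three F S F S three three => this three three S F S three three => this three three this F S three three => this three three this three S three three => this three three this three this three three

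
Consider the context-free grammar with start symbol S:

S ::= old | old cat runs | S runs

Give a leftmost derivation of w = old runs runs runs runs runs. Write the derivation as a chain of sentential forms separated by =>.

S => S runs => S runs runs => S runs runs runs => S runs runs runs runs => S runs runs runs runs runs => old runs runs runs runs runs

S => S runs   [S ::= S runs]
S runs => S runs runs   [S ::= S runs]
S runs runs => S runs runs runs   [S ::= S runs]
S runs runs runs => S runs runs runs runs   [S ::= S runs]
S runs runs runs runs => S runs runs runs runs runs   [S ::= S runs]
S runs runs runs runs runs => old runs runs runs runs runs   [S ::= old]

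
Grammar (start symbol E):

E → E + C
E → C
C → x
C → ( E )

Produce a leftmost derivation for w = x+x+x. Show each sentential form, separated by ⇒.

E ⇒ E+C ⇒ E+C+C ⇒ C+C+C ⇒ x+C+C ⇒ x+x+C ⇒ x+x+x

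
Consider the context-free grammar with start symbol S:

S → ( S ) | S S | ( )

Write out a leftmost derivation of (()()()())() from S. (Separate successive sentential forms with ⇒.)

S ⇒ SS ⇒ (S)S ⇒ (SS)S ⇒ (SSS)S ⇒ (SSSS)S ⇒ (()SSS)S ⇒ (()()SS)S ⇒ (()()()S)S ⇒ (()()()())S ⇒ (()()()())()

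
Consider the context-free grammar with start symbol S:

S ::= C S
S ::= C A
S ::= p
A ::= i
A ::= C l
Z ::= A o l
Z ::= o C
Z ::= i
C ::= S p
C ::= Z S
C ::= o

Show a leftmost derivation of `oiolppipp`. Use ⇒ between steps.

S⇒CS⇒SpS⇒CApS⇒ZSApS⇒oCSApS⇒oZSSApS⇒oAolSSApS⇒oiolSSApS⇒oiolpSApS⇒oiolppApS⇒oiolppipS⇒oiolppipp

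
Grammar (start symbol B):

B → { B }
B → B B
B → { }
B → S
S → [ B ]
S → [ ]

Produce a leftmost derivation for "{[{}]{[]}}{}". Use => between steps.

B => BB => {B}B => {BB}B => {SB}B => {[B]B}B => {[{}]B}B => {[{}]{B}}B => {[{}]{S}}B => {[{}]{[]}}B => {[{}]{[]}}{}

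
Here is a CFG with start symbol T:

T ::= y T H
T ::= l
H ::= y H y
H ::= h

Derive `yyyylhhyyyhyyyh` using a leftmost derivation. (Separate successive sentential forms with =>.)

T => yTH   [T ::= y T H]
yTH => yyTHH   [T ::= y T H]
yyTHH => yyyTHHH   [T ::= y T H]
yyyTHHH => yyyyTHHHH   [T ::= y T H]
yyyyTHHHH => yyyylHHHH   [T ::= l]
yyyylHHHH => yyyylhHHH   [H ::= h]
yyyylhHHH => yyyylhhHH   [H ::= h]
yyyylhhHH => yyyylhhyHyH   [H ::= y H y]
yyyylhhyHyH => yyyylhhyyHyyH   [H ::= y H y]
yyyylhhyyHyyH => yyyylhhyyyHyyyH   [H ::= y H y]
yyyylhhyyyHyyyH => yyyylhhyyyhyyyH   [H ::= h]
yyyylhhyyyhyyyH => yyyylhhyyyhyyyh   [H ::= h]

T=>yTH=>yyTHH=>yyyTHHH=>yyyyTHHHH=>yyyylHHHH=>yyyylhHHH=>yyyylhhHH=>yyyylhhyHyH=>yyyylhhyyHyyH=>yyyylhhyyyHyyyH=>yyyylhhyyyhyyyH=>yyyylhhyyyhyyyh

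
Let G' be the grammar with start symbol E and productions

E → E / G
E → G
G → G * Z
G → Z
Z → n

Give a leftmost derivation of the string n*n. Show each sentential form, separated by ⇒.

E ⇒ G   [E → G]
G ⇒ G*Z   [G → G * Z]
G*Z ⇒ Z*Z   [G → Z]
Z*Z ⇒ n*Z   [Z → n]
n*Z ⇒ n*n   [Z → n]

E ⇒ G ⇒ G*Z ⇒ Z*Z ⇒ n*Z ⇒ n*n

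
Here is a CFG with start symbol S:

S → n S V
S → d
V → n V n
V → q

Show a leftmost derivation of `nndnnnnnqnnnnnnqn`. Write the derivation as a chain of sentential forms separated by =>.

S => nSV => nnSVV => nndVV => nndnVnV => nndnnVnnV => nndnnnVnnnV => nndnnnnVnnnnV => nndnnnnnVnnnnnV => nndnnnnnqnnnnnV => nndnnnnnqnnnnnnVn => nndnnnnnqnnnnnnqn

S => nSV   [S → n S V]
nSV => nnSVV   [S → n S V]
nnSVV => nndVV   [S → d]
nndVV => nndnVnV   [V → n V n]
nndnVnV => nndnnVnnV   [V → n V n]
nndnnVnnV => nndnnnVnnnV   [V → n V n]
nndnnnVnnnV => nndnnnnVnnnnV   [V → n V n]
nndnnnnVnnnnV => nndnnnnnVnnnnnV   [V → n V n]
nndnnnnnVnnnnnV => nndnnnnnqnnnnnV   [V → q]
nndnnnnnqnnnnnV => nndnnnnnqnnnnnnVn   [V → n V n]
nndnnnnnqnnnnnnVn => nndnnnnnqnnnnnnqn   [V → q]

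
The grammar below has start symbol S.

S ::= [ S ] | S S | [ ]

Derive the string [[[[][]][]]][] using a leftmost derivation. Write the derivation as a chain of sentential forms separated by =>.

S => SS => [S]S => [[S]]S => [[SS]]S => [[[S]S]]S => [[[SS]S]]S => [[[[]S]S]]S => [[[[][]]S]]S => [[[[][]][]]]S => [[[[][]][]]][]

S => SS   [S ::= S S]
SS => [S]S   [S ::= [ S ]]
[S]S => [[S]]S   [S ::= [ S ]]
[[S]]S => [[SS]]S   [S ::= S S]
[[SS]]S => [[[S]S]]S   [S ::= [ S ]]
[[[S]S]]S => [[[SS]S]]S   [S ::= S S]
[[[SS]S]]S => [[[[]S]S]]S   [S ::= [ ]]
[[[[]S]S]]S => [[[[][]]S]]S   [S ::= [ ]]
[[[[][]]S]]S => [[[[][]][]]]S   [S ::= [ ]]
[[[[][]][]]]S => [[[[][]][]]][]   [S ::= [ ]]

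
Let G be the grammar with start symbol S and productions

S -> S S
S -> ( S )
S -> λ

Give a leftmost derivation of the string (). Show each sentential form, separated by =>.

S => SS   [S -> S S]
SS => SSS   [S -> S S]
SSS => SSSS   [S -> S S]
SSSS => SSSSS   [S -> S S]
SSSSS => (S)SSSS   [S -> ( S )]
(S)SSSS => ()SSSS   [S -> λ]
()SSSS => ()SSS   [S -> λ]
()SSS => ()SS   [S -> λ]
()SS => ()S   [S -> λ]
()S => ()   [S -> λ]

S => SS => SSS => SSSS => SSSSS => (S)SSSS => ()SSSS => ()SSS => ()SS => ()S => ()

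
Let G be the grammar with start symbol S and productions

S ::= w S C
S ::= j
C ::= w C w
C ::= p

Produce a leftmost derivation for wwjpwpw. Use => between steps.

S => wSC   [S ::= w S C]
wSC => wwSCC   [S ::= w S C]
wwSCC => wwjCC   [S ::= j]
wwjCC => wwjpC   [C ::= p]
wwjpC => wwjpwCw   [C ::= w C w]
wwjpwCw => wwjpwpw   [C ::= p]

S => wSC => wwSCC => wwjCC => wwjpC => wwjpwCw => wwjpwpw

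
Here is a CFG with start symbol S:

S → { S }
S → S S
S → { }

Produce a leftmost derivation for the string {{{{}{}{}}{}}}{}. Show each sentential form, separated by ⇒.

S ⇒ SS ⇒ {S}S ⇒ {{S}}S ⇒ {{SS}}S ⇒ {{{S}S}}S ⇒ {{{SS}S}}S ⇒ {{{SSS}S}}S ⇒ {{{{}SS}S}}S ⇒ {{{{}{}S}S}}S ⇒ {{{{}{}{}}S}}S ⇒ {{{{}{}{}}{}}}S ⇒ {{{{}{}{}}{}}}{}

S ⇒ SS   [S → S S]
SS ⇒ {S}S   [S → { S }]
{S}S ⇒ {{S}}S   [S → { S }]
{{S}}S ⇒ {{SS}}S   [S → S S]
{{SS}}S ⇒ {{{S}S}}S   [S → { S }]
{{{S}S}}S ⇒ {{{SS}S}}S   [S → S S]
{{{SS}S}}S ⇒ {{{SSS}S}}S   [S → S S]
{{{SSS}S}}S ⇒ {{{{}SS}S}}S   [S → { }]
{{{{}SS}S}}S ⇒ {{{{}{}S}S}}S   [S → { }]
{{{{}{}S}S}}S ⇒ {{{{}{}{}}S}}S   [S → { }]
{{{{}{}{}}S}}S ⇒ {{{{}{}{}}{}}}S   [S → { }]
{{{{}{}{}}{}}}S ⇒ {{{{}{}{}}{}}}{}   [S → { }]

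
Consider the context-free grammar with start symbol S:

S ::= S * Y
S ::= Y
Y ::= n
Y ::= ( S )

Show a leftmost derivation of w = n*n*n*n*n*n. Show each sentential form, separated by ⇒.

S ⇒ S*Y ⇒ S*Y*Y ⇒ S*Y*Y*Y ⇒ S*Y*Y*Y*Y ⇒ S*Y*Y*Y*Y*Y ⇒ Y*Y*Y*Y*Y*Y ⇒ n*Y*Y*Y*Y*Y ⇒ n*n*Y*Y*Y*Y ⇒ n*n*n*Y*Y*Y ⇒ n*n*n*n*Y*Y ⇒ n*n*n*n*n*Y ⇒ n*n*n*n*n*n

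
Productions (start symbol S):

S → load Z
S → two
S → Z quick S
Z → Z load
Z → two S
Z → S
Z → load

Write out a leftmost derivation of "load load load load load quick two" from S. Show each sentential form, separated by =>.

S => Z quick S => S quick S => load Z quick S => load S quick S => load load Z quick S => load load Z load quick S => load load S load quick S => load load load Z load quick S => load load load load load quick S => load load load load load quick two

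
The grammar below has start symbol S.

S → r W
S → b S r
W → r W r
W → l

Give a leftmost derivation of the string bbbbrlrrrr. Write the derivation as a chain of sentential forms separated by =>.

S => bSr => bbSrr => bbbSrrr => bbbbSrrrr => bbbbrWrrrr => bbbbrlrrrr

S => bSr   [S → b S r]
bSr => bbSrr   [S → b S r]
bbSrr => bbbSrrr   [S → b S r]
bbbSrrr => bbbbSrrrr   [S → b S r]
bbbbSrrrr => bbbbrWrrrr   [S → r W]
bbbbrWrrrr => bbbbrlrrrr   [W → l]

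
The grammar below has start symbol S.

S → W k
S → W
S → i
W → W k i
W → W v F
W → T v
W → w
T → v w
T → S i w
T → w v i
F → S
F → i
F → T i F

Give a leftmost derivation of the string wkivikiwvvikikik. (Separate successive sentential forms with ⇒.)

S ⇒ Wk ⇒ Wkik ⇒ Wkikik ⇒ WvFkikik ⇒ TvvFkikik ⇒ SiwvvFkikik ⇒ WkiwvvFkikik ⇒ WvFkiwvvFkikik ⇒ WkivFkiwvvFkikik ⇒ wkivFkiwvvFkikik ⇒ wkivikiwvvFkikik ⇒ wkivikiwvvikikik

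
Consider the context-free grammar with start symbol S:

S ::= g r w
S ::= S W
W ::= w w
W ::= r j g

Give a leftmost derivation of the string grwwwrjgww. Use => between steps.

S=>SW=>SWW=>SWWW=>grwWWW=>grwwwWW=>grwwwrjgW=>grwwwrjgww

S => SW   [S ::= S W]
SW => SWW   [S ::= S W]
SWW => SWWW   [S ::= S W]
SWWW => grwWWW   [S ::= g r w]
grwWWW => grwwwWW   [W ::= w w]
grwwwWW => grwwwrjgW   [W ::= r j g]
grwwwrjgW => grwwwrjgww   [W ::= w w]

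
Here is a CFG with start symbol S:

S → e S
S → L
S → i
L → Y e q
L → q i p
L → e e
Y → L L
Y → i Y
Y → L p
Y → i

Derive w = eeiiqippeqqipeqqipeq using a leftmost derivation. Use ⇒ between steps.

S ⇒ eS   [S → e S]
eS ⇒ eeS   [S → e S]
eeS ⇒ eeL   [S → L]
eeL ⇒ eeYeq   [L → Y e q]
eeYeq ⇒ eeiYeq   [Y → i Y]
eeiYeq ⇒ eeiLLeq   [Y → L L]
eeiLLeq ⇒ eeiYeqLeq   [L → Y e q]
eeiYeqLeq ⇒ eeiiYeqLeq   [Y → i Y]
eeiiYeqLeq ⇒ eeiiLLeqLeq   [Y → L L]
eeiiLLeqLeq ⇒ eeiiYeqLeqLeq   [L → Y e q]
eeiiYeqLeqLeq ⇒ eeiiLpeqLeqLeq   [Y → L p]
eeiiLpeqLeqLeq ⇒ eeiiqippeqLeqLeq   [L → q i p]
eeiiqippeqLeqLeq ⇒ eeiiqippeqqipeqLeq   [L → q i p]
eeiiqippeqqipeqLeq ⇒ eeiiqippeqqipeqqipeq   [L → q i p]

S⇒eS⇒eeS⇒eeL⇒eeYeq⇒eeiYeq⇒eeiLLeq⇒eeiYeqLeq⇒eeiiYeqLeq⇒eeiiLLeqLeq⇒eeiiYeqLeqLeq⇒eeiiLpeqLeqLeq⇒eeiiqippeqLeqLeq⇒eeiiqippeqqipeqLeq⇒eeiiqippeqqipeqqipeq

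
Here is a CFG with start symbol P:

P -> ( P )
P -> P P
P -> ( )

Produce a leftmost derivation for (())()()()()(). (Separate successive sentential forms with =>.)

P => PP   [P -> P P]
PP => PPP   [P -> P P]
PPP => PPPP   [P -> P P]
PPPP => PPPPP   [P -> P P]
PPPPP => PPPPPP   [P -> P P]
PPPPPP => (P)PPPPP   [P -> ( P )]
(P)PPPPP => (())PPPPP   [P -> ( )]
(())PPPPP => (())()PPPP   [P -> ( )]
(())()PPPP => (())()()PPP   [P -> ( )]
(())()()PPP => (())()()()PP   [P -> ( )]
(())()()()PP => (())()()()()P   [P -> ( )]
(())()()()()P => (())()()()()()   [P -> ( )]

P=>PP=>PPP=>PPPP=>PPPPP=>PPPPPP=>(P)PPPPP=>(())PPPPP=>(())()PPPP=>(())()()PPP=>(())()()()PP=>(())()()()()P=>(())()()()()()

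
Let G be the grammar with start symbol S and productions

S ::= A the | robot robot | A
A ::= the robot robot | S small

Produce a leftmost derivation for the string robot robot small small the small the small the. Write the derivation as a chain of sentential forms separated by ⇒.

S ⇒ A the   [S ::= A the]
A the ⇒ S small the   [A ::= S small]
S small the ⇒ A the small the   [S ::= A the]
A the small the ⇒ S small the small the   [A ::= S small]
S small the small the ⇒ A the small the small the   [S ::= A the]
A the small the small the ⇒ S small the small the small the   [A ::= S small]
S small the small the small the ⇒ A small the small the small the   [S ::= A]
A small the small the small the ⇒ S small small the small the small the   [A ::= S small]
S small small the small the small the ⇒ robot robot small small the small the small the   [S ::= robot robot]

S ⇒ A the ⇒ S small the ⇒ A the small the ⇒ S small the small the ⇒ A the small the small the ⇒ S small the small the small the ⇒ A small the small the small the ⇒ S small small the small the small the ⇒ robot robot small small the small the small the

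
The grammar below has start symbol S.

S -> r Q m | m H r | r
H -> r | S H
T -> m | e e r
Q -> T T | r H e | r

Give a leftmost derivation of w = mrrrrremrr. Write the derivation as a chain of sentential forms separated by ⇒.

S⇒mHr⇒mSHr⇒mrQmHr⇒mrrHemHr⇒mrrSHemHr⇒mrrrHemHr⇒mrrrSHemHr⇒mrrrrHemHr⇒mrrrrremHr⇒mrrrrremrr

S ⇒ mHr   [S -> m H r]
mHr ⇒ mSHr   [H -> S H]
mSHr ⇒ mrQmHr   [S -> r Q m]
mrQmHr ⇒ mrrHemHr   [Q -> r H e]
mrrHemHr ⇒ mrrSHemHr   [H -> S H]
mrrSHemHr ⇒ mrrrHemHr   [S -> r]
mrrrHemHr ⇒ mrrrSHemHr   [H -> S H]
mrrrSHemHr ⇒ mrrrrHemHr   [S -> r]
mrrrrHemHr ⇒ mrrrrremHr   [H -> r]
mrrrrremHr ⇒ mrrrrremrr   [H -> r]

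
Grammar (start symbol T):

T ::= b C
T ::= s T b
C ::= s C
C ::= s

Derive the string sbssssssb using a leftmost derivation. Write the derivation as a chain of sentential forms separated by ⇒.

T⇒sTb⇒sbCb⇒sbsCb⇒sbssCb⇒sbsssCb⇒sbssssCb⇒sbsssssCb⇒sbssssssb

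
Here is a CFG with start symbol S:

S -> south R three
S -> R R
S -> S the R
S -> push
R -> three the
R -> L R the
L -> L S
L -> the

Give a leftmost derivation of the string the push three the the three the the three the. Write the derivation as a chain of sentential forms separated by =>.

S => S the R => R R the R => L R the R the R => L S R the R the R => the S R the R the R => the push R the R the R => the push three the the R the R => the push three the the three the the R => the push three the the three the the three the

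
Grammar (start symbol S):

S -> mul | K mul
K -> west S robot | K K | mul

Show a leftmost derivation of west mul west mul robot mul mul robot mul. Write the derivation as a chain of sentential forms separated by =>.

S => K mul => west S robot mul => west K mul robot mul => west K K mul robot mul => west mul K mul robot mul => west mul K K mul robot mul => west mul west S robot K mul robot mul => west mul west mul robot K mul robot mul => west mul west mul robot mul mul robot mul

S => K mul   [S -> K mul]
K mul => west S robot mul   [K -> west S robot]
west S robot mul => west K mul robot mul   [S -> K mul]
west K mul robot mul => west K K mul robot mul   [K -> K K]
west K K mul robot mul => west mul K mul robot mul   [K -> mul]
west mul K mul robot mul => west mul K K mul robot mul   [K -> K K]
west mul K K mul robot mul => west mul west S robot K mul robot mul   [K -> west S robot]
west mul west S robot K mul robot mul => west mul west mul robot K mul robot mul   [S -> mul]
west mul west mul robot K mul robot mul => west mul west mul robot mul mul robot mul   [K -> mul]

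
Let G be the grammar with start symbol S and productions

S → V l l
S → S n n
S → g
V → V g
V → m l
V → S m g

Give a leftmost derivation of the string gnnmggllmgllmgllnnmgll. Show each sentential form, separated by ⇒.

S ⇒ Vll ⇒ Smgll ⇒ Snnmgll ⇒ Vllnnmgll ⇒ Smgllnnmgll ⇒ Vllmgllnnmgll ⇒ Smgllmgllnnmgll ⇒ Vllmgllmgllnnmgll ⇒ Vgllmgllmgllnnmgll ⇒ Smggllmgllmgllnnmgll ⇒ Snnmggllmgllmgllnnmgll ⇒ gnnmggllmgllmgllnnmgll

S ⇒ Vll   [S → V l l]
Vll ⇒ Smgll   [V → S m g]
Smgll ⇒ Snnmgll   [S → S n n]
Snnmgll ⇒ Vllnnmgll   [S → V l l]
Vllnnmgll ⇒ Smgllnnmgll   [V → S m g]
Smgllnnmgll ⇒ Vllmgllnnmgll   [S → V l l]
Vllmgllnnmgll ⇒ Smgllmgllnnmgll   [V → S m g]
Smgllmgllnnmgll ⇒ Vllmgllmgllnnmgll   [S → V l l]
Vllmgllmgllnnmgll ⇒ Vgllmgllmgllnnmgll   [V → V g]
Vgllmgllmgllnnmgll ⇒ Smggllmgllmgllnnmgll   [V → S m g]
Smggllmgllmgllnnmgll ⇒ Snnmggllmgllmgllnnmgll   [S → S n n]
Snnmggllmgllmgllnnmgll ⇒ gnnmggllmgllmgllnnmgll   [S → g]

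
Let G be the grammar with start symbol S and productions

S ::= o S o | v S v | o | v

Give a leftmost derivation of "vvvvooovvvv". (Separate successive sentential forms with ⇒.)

S ⇒ vSv   [S ::= v S v]
vSv ⇒ vvSvv   [S ::= v S v]
vvSvv ⇒ vvvSvvv   [S ::= v S v]
vvvSvvv ⇒ vvvvSvvvv   [S ::= v S v]
vvvvSvvvv ⇒ vvvvoSovvvv   [S ::= o S o]
vvvvoSovvvv ⇒ vvvvooovvvv   [S ::= o]

S ⇒ vSv ⇒ vvSvv ⇒ vvvSvvv ⇒ vvvvSvvvv ⇒ vvvvoSovvvv ⇒ vvvvooovvvv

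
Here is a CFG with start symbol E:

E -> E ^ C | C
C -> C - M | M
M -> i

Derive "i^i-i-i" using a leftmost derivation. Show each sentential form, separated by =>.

E => E^C => C^C => M^C => i^C => i^C-M => i^C-M-M => i^M-M-M => i^i-M-M => i^i-i-M => i^i-i-i

E => E^C   [E -> E ^ C]
E^C => C^C   [E -> C]
C^C => M^C   [C -> M]
M^C => i^C   [M -> i]
i^C => i^C-M   [C -> C - M]
i^C-M => i^C-M-M   [C -> C - M]
i^C-M-M => i^M-M-M   [C -> M]
i^M-M-M => i^i-M-M   [M -> i]
i^i-M-M => i^i-i-M   [M -> i]
i^i-i-M => i^i-i-i   [M -> i]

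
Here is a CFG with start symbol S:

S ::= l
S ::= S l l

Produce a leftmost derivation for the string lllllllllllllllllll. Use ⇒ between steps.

S ⇒ Sll   [S ::= S l l]
Sll ⇒ Sllll   [S ::= S l l]
Sllll ⇒ Sllllll   [S ::= S l l]
Sllllll ⇒ Sllllllll   [S ::= S l l]
Sllllllll ⇒ Sllllllllll   [S ::= S l l]
Sllllllllll ⇒ Sllllllllllll   [S ::= S l l]
Sllllllllllll ⇒ Sllllllllllllll   [S ::= S l l]
Sllllllllllllll ⇒ Sllllllllllllllll   [S ::= S l l]
Sllllllllllllllll ⇒ Sllllllllllllllllll   [S ::= S l l]
Sllllllllllllllllll ⇒ lllllllllllllllllll   [S ::= l]

S⇒Sll⇒Sllll⇒Sllllll⇒Sllllllll⇒Sllllllllll⇒Sllllllllllll⇒Sllllllllllllll⇒Sllllllllllllllll⇒Sllllllllllllllllll⇒lllllllllllllllllll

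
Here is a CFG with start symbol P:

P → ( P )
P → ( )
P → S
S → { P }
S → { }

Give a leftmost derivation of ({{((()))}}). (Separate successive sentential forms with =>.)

P=>(P)=>(S)=>({P})=>({S})=>({{P}})=>({{(P)}})=>({{((P))}})=>({{((()))}})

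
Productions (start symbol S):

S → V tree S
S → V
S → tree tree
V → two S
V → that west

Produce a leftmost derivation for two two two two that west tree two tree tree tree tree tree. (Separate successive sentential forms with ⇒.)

S ⇒ V   [S → V]
V ⇒ two S   [V → two S]
two S ⇒ two V   [S → V]
two V ⇒ two two S   [V → two S]
two two S ⇒ two two V tree S   [S → V tree S]
two two V tree S ⇒ two two two S tree S   [V → two S]
two two two S tree S ⇒ two two two V tree S   [S → V]
two two two V tree S ⇒ two two two two S tree S   [V → two S]
two two two two S tree S ⇒ two two two two V tree S tree S   [S → V tree S]
two two two two V tree S tree S ⇒ two two two two that west tree S tree S   [V → that west]
two two two two that west tree S tree S ⇒ two two two two that west tree V tree S   [S → V]
two two two two that west tree V tree S ⇒ two two two two that west tree two S tree S   [V → two S]
two two two two that west tree two S tree S ⇒ two two two two that west tree two tree tree tree S   [S → tree tree]
two two two two that west tree two tree tree tree S ⇒ two two two two that west tree two tree tree tree tree tree   [S → tree tree]

S ⇒ V ⇒ two S ⇒ two V ⇒ two two S ⇒ two two V tree S ⇒ two two two S tree S ⇒ two two two V tree S ⇒ two two two two S tree S ⇒ two two two two V tree S tree S ⇒ two two two two that west tree S tree S ⇒ two two two two that west tree V tree S ⇒ two two two two that west tree two S tree S ⇒ two two two two that west tree two tree tree tree S ⇒ two two two two that west tree two tree tree tree tree tree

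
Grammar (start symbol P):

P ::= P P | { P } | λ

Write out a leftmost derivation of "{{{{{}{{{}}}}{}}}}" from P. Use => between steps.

P => {P} => {{P}} => {{{P}}} => {{{PP}}} => {{{{P}P}}} => {{{{PP}P}}} => {{{{{P}P}P}}} => {{{{{}P}P}}} => {{{{{}{P}}P}}} => {{{{{}{{P}}}P}}} => {{{{{}{{{P}}}}P}}} => {{{{{}{{{}}}}P}}} => {{{{{}{{{}}}}{P}}}} => {{{{{}{{{}}}}{}}}}

P => {P}   [P ::= { P }]
{P} => {{P}}   [P ::= { P }]
{{P}} => {{{P}}}   [P ::= { P }]
{{{P}}} => {{{PP}}}   [P ::= P P]
{{{PP}}} => {{{{P}P}}}   [P ::= { P }]
{{{{P}P}}} => {{{{PP}P}}}   [P ::= P P]
{{{{PP}P}}} => {{{{{P}P}P}}}   [P ::= { P }]
{{{{{P}P}P}}} => {{{{{}P}P}}}   [P ::= λ]
{{{{{}P}P}}} => {{{{{}{P}}P}}}   [P ::= { P }]
{{{{{}{P}}P}}} => {{{{{}{{P}}}P}}}   [P ::= { P }]
{{{{{}{{P}}}P}}} => {{{{{}{{{P}}}}P}}}   [P ::= { P }]
{{{{{}{{{P}}}}P}}} => {{{{{}{{{}}}}P}}}   [P ::= λ]
{{{{{}{{{}}}}P}}} => {{{{{}{{{}}}}{P}}}}   [P ::= { P }]
{{{{{}{{{}}}}{P}}}} => {{{{{}{{{}}}}{}}}}   [P ::= λ]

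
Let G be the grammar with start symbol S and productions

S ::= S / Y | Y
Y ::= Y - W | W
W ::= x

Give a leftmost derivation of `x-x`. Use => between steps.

S => Y   [S ::= Y]
Y => Y-W   [Y ::= Y - W]
Y-W => W-W   [Y ::= W]
W-W => x-W   [W ::= x]
x-W => x-x   [W ::= x]

S=>Y=>Y-W=>W-W=>x-W=>x-x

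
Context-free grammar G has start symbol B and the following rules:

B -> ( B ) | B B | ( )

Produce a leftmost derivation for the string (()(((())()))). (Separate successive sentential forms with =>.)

B => (B) => (BB) => (()B) => (()(B)) => (()((B))) => (()((BB))) => (()(((B)B))) => (()(((())B))) => (()(((())())))

B => (B)   [B -> ( B )]
(B) => (BB)   [B -> B B]
(BB) => (()B)   [B -> ( )]
(()B) => (()(B))   [B -> ( B )]
(()(B)) => (()((B)))   [B -> ( B )]
(()((B))) => (()((BB)))   [B -> B B]
(()((BB))) => (()(((B)B)))   [B -> ( B )]
(()(((B)B))) => (()(((())B)))   [B -> ( )]
(()(((())B))) => (()(((())())))   [B -> ( )]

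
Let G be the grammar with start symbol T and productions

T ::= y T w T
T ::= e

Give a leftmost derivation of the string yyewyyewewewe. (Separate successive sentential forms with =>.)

T => yTwT   [T ::= y T w T]
yTwT => yyTwTwT   [T ::= y T w T]
yyTwTwT => yyewTwT   [T ::= e]
yyewTwT => yyewyTwTwT   [T ::= y T w T]
yyewyTwTwT => yyewyyTwTwTwT   [T ::= y T w T]
yyewyyTwTwTwT => yyewyyewTwTwT   [T ::= e]
yyewyyewTwTwT => yyewyyewewTwT   [T ::= e]
yyewyyewewTwT => yyewyyewewewT   [T ::= e]
yyewyyewewewT => yyewyyewewewe   [T ::= e]

T=>yTwT=>yyTwTwT=>yyewTwT=>yyewyTwTwT=>yyewyyTwTwTwT=>yyewyyewTwTwT=>yyewyyewewTwT=>yyewyyewewewT=>yyewyyewewewe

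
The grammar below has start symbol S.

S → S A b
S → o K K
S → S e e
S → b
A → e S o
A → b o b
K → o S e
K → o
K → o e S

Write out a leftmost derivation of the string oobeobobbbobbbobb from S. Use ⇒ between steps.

S ⇒ SAb ⇒ SAbAb ⇒ SAbAbAb ⇒ oKKAbAbAb ⇒ ooSeKAbAbAb ⇒ oobeKAbAbAb ⇒ oobeoAbAbAb ⇒ oobeobobbAbAb ⇒ oobeobobbbobbAb ⇒ oobeobobbbobbbobb

S ⇒ SAb   [S → S A b]
SAb ⇒ SAbAb   [S → S A b]
SAbAb ⇒ SAbAbAb   [S → S A b]
SAbAbAb ⇒ oKKAbAbAb   [S → o K K]
oKKAbAbAb ⇒ ooSeKAbAbAb   [K → o S e]
ooSeKAbAbAb ⇒ oobeKAbAbAb   [S → b]
oobeKAbAbAb ⇒ oobeoAbAbAb   [K → o]
oobeoAbAbAb ⇒ oobeobobbAbAb   [A → b o b]
oobeobobbAbAb ⇒ oobeobobbbobbAb   [A → b o b]
oobeobobbbobbAb ⇒ oobeobobbbobbbobb   [A → b o b]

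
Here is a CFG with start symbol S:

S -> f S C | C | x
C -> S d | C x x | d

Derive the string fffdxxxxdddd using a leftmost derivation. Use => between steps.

S=>fSC=>fCC=>fSdC=>ffSCdC=>fffSCCdC=>fffCCCdC=>fffCxxCCdC=>fffCxxxxCCdC=>fffdxxxxCCdC=>fffdxxxxdCdC=>fffdxxxxdddC=>fffdxxxxdddd

S => fSC   [S -> f S C]
fSC => fCC   [S -> C]
fCC => fSdC   [C -> S d]
fSdC => ffSCdC   [S -> f S C]
ffSCdC => fffSCCdC   [S -> f S C]
fffSCCdC => fffCCCdC   [S -> C]
fffCCCdC => fffCxxCCdC   [C -> C x x]
fffCxxCCdC => fffCxxxxCCdC   [C -> C x x]
fffCxxxxCCdC => fffdxxxxCCdC   [C -> d]
fffdxxxxCCdC => fffdxxxxdCdC   [C -> d]
fffdxxxxdCdC => fffdxxxxdddC   [C -> d]
fffdxxxxdddC => fffdxxxxdddd   [C -> d]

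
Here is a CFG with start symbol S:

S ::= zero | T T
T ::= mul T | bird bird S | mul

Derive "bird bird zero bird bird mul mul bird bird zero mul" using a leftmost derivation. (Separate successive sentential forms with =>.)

S => T T => bird bird S T => bird bird zero T => bird bird zero bird bird S => bird bird zero bird bird T T => bird bird zero bird bird mul T T => bird bird zero bird bird mul mul T T => bird bird zero bird bird mul mul bird bird S T => bird bird zero bird bird mul mul bird bird zero T => bird bird zero bird bird mul mul bird bird zero mul

S => T T   [S ::= T T]
T T => bird bird S T   [T ::= bird bird S]
bird bird S T => bird bird zero T   [S ::= zero]
bird bird zero T => bird bird zero bird bird S   [T ::= bird bird S]
bird bird zero bird bird S => bird bird zero bird bird T T   [S ::= T T]
bird bird zero bird bird T T => bird bird zero bird bird mul T T   [T ::= mul T]
bird bird zero bird bird mul T T => bird bird zero bird bird mul mul T T   [T ::= mul T]
bird bird zero bird bird mul mul T T => bird bird zero bird bird mul mul bird bird S T   [T ::= bird bird S]
bird bird zero bird bird mul mul bird bird S T => bird bird zero bird bird mul mul bird bird zero T   [S ::= zero]
bird bird zero bird bird mul mul bird bird zero T => bird bird zero bird bird mul mul bird bird zero mul   [T ::= mul]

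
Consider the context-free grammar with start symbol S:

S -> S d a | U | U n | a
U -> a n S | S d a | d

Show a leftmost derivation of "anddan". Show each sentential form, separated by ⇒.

S ⇒ Un   [S -> U n]
Un ⇒ anSn   [U -> a n S]
anSn ⇒ anSdan   [S -> S d a]
anSdan ⇒ anUdan   [S -> U]
anUdan ⇒ anddan   [U -> d]

S ⇒ Un ⇒ anSn ⇒ anSdan ⇒ anUdan ⇒ anddan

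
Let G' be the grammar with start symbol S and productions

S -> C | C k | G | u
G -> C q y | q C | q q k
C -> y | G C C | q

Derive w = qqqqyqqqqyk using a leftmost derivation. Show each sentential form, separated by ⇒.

S⇒Ck⇒GCCk⇒qCCCk⇒qGCCCCk⇒qqCCCCCk⇒qqqCCCCk⇒qqqGCCCCCk⇒qqqqCCCCCCk⇒qqqqyCCCCCk⇒qqqqyqCCCCk⇒qqqqyqqCCCk⇒qqqqyqqqCCk⇒qqqqyqqqqCk⇒qqqqyqqqqyk

S ⇒ Ck   [S -> C k]
Ck ⇒ GCCk   [C -> G C C]
GCCk ⇒ qCCCk   [G -> q C]
qCCCk ⇒ qGCCCCk   [C -> G C C]
qGCCCCk ⇒ qqCCCCCk   [G -> q C]
qqCCCCCk ⇒ qqqCCCCk   [C -> q]
qqqCCCCk ⇒ qqqGCCCCCk   [C -> G C C]
qqqGCCCCCk ⇒ qqqqCCCCCCk   [G -> q C]
qqqqCCCCCCk ⇒ qqqqyCCCCCk   [C -> y]
qqqqyCCCCCk ⇒ qqqqyqCCCCk   [C -> q]
qqqqyqCCCCk ⇒ qqqqyqqCCCk   [C -> q]
qqqqyqqCCCk ⇒ qqqqyqqqCCk   [C -> q]
qqqqyqqqCCk ⇒ qqqqyqqqqCk   [C -> q]
qqqqyqqqqCk ⇒ qqqqyqqqqyk   [C -> y]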